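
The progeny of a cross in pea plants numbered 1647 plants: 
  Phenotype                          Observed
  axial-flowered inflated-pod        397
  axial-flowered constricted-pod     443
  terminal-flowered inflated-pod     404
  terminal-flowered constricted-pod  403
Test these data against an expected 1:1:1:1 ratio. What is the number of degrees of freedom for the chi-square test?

3

A goodness-of-fit test with 4 phenotype classes has df = 4 − 1 = 3.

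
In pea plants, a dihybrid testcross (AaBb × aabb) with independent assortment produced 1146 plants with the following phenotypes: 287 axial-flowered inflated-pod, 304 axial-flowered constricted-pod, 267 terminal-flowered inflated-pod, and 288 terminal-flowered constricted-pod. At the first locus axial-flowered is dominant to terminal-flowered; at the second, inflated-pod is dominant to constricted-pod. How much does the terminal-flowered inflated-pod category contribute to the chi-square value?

A dihybrid testcross with independent assortment gives a 1:1:1:1 ratio.
The 1:1:1:1 ratio has 4 parts, so with N = 1146 the expected counts are:
  axial-flowered inflated-pod: 1146 × 1/4 = 286.5
  axial-flowered constricted-pod: 1146 × 1/4 = 286.5
  terminal-flowered inflated-pod: 1146 × 1/4 = 286.5
  terminal-flowered constricted-pod: 1146 × 1/4 = 286.5
Contribution of terminal-flowered inflated-pod: (267 − 286.5)² / 286.5 = 1.3272

1.327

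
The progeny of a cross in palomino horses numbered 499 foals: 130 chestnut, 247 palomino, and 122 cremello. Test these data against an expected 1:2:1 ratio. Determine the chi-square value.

Under the 1:2:1 hypothesis (Σ ratio = 4, N = 499):
  chestnut: 499 × 1/4 = 124.75
  palomino: 499 × 2/4 = 249.5
  cremello: 499 × 1/4 = 124.75
χ² = Σ (O − E)² / E
  chestnut: (130 − 124.75)² / 124.75 = 0.2209
  palomino: (247 − 249.5)² / 249.5 = 0.0251
  cremello: (122 − 124.75)² / 124.75 = 0.0606
χ² = 0.2209 + 0.0251 + 0.0606 = 0.3066 ≈ 0.307

0.307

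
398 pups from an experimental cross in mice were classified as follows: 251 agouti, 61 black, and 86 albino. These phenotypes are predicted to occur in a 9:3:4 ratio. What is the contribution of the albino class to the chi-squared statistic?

1.832

Under the 9:3:4 hypothesis (Σ ratio = 16, N = 398):
  agouti: 398 × 9/16 = 223.875
  black: 398 × 3/16 = 74.625
  albino: 398 × 4/16 = 99.5
Contribution of albino: (86 − 99.5)² / 99.5 = 1.8317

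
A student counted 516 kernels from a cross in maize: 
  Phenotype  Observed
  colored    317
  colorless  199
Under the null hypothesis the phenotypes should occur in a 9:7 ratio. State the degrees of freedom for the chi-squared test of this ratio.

A goodness-of-fit test with 2 phenotype classes has df = 2 − 1 = 1.

1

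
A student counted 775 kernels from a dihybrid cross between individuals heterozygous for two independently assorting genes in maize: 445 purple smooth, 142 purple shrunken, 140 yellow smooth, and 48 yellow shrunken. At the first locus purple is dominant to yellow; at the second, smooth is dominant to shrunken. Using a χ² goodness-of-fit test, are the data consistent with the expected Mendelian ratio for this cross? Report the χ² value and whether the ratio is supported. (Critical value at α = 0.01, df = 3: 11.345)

A dihybrid F₂ with independent assortment and complete dominance at both loci gives a 9:3:3:1 phenotypic ratio.
Expected counts for N = 775 under a 9:3:3:1 ratio (total parts = 16):
  purple smooth: 775 × 9/16 = 435.9375
  purple shrunken: 775 × 3/16 = 145.3125
  yellow smooth: 775 × 3/16 = 145.3125
  yellow shrunken: 775 × 1/16 = 48.4375
χ² = Σ (O − E)² / E
  purple smooth: (445 − 435.9375)² / 435.9375 = 0.1884
  purple shrunken: (142 − 145.3125)² / 145.3125 = 0.0755
  yellow smooth: (140 − 145.3125)² / 145.3125 = 0.1942
  yellow shrunken: (48 − 48.4375)² / 48.4375 = 0.0040
χ² = 0.1884 + 0.0755 + 0.1942 + 0.0040 = 0.4621 ≈ 0.462
Degrees of freedom = 4 − 1 = 3; critical value at α = 0.01 is 11.345.
Since 0.462 < 11.345, we fail to reject the null hypothesis — the data are consistent with the 9:3:3:1 ratio.

0.462; consistent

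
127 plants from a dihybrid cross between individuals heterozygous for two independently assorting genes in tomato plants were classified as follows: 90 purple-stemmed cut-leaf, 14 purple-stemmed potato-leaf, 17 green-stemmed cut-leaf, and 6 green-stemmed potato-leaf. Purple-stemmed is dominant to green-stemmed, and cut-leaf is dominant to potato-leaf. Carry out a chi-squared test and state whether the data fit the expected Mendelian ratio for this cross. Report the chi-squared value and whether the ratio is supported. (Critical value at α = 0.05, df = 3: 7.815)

A dihybrid F₂ with independent assortment and complete dominance at both loci gives a 9:3:3:1 phenotypic ratio.
Expected counts for N = 127 under a 9:3:3:1 ratio (total parts = 16):
  purple-stemmed cut-leaf: 127 × 9/16 = 71.4375
  purple-stemmed potato-leaf: 127 × 3/16 = 23.8125
  green-stemmed cut-leaf: 127 × 3/16 = 23.8125
  green-stemmed potato-leaf: 127 × 1/16 = 7.9375
χ² = Σ (O − E)² / E
  purple-stemmed cut-leaf: (90 − 71.4375)² / 71.4375 = 4.8233
  purple-stemmed potato-leaf: (14 − 23.8125)² / 23.8125 = 4.0435
  green-stemmed cut-leaf: (17 − 23.8125)² / 23.8125 = 1.9490
  green-stemmed potato-leaf: (6 − 7.9375)² / 7.9375 = 0.4729
χ² = 4.8233 + 4.0435 + 1.9490 + 0.4729 = 11.2887 ≈ 11.289
Degrees of freedom = 4 − 1 = 3; critical value at α = 0.05 is 7.815.
Since 11.289 > 7.815, we reject the null hypothesis — the data do not fit the 9:3:3:1 ratio.

11.289; not consistent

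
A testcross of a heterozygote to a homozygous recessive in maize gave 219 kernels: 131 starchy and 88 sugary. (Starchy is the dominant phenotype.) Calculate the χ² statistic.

8.443

A testcross of a heterozygote (Aa × aa) gives a 1:1 phenotypic ratio.
Under the 1:1 hypothesis (Σ ratio = 2, N = 219):
  starchy: 219 × 1/2 = 109.5
  sugary: 219 × 1/2 = 109.5
χ² = Σ (O − E)² / E
  starchy: (131 − 109.5)² / 109.5 = 4.2215
  sugary: (88 − 109.5)² / 109.5 = 4.2215
χ² = 4.2215 + 4.2215 = 8.443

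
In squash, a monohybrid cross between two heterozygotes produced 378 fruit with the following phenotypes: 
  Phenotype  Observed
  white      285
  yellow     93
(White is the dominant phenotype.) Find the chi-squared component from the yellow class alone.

0.024

For a monohybrid cross between heterozygotes with complete dominance, the expected phenotypic ratio is 3:1.
Under the 3:1 hypothesis (Σ ratio = 4, N = 378):
  white: 378 × 3/4 = 283.5
  yellow: 378 × 1/4 = 94.5
Contribution of yellow: (93 − 94.5)² / 94.5 = 0.0238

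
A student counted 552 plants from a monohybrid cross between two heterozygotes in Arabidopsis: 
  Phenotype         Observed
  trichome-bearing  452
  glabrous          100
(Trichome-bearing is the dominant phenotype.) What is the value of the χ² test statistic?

13.952

For a monohybrid cross between heterozygotes with complete dominance, the expected phenotypic ratio is 3:1.
Under the 3:1 hypothesis (Σ ratio = 4, N = 552):
  trichome-bearing: 552 × 3/4 = 414
  glabrous: 552 × 1/4 = 138
χ² = Σ (O − E)² / E
  trichome-bearing: (452 − 414)² / 414 = 3.4879
  glabrous: (100 − 138)² / 138 = 10.4638
χ² = 3.4879 + 10.4638 = 13.9517 ≈ 13.952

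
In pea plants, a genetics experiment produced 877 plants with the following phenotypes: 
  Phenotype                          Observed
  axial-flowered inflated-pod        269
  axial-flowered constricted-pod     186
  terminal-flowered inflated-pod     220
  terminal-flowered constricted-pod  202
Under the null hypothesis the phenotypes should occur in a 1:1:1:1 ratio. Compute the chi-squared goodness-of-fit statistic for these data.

17.691

The 1:1:1:1 ratio has 4 parts, so with N = 877 the expected counts are:
  axial-flowered inflated-pod: 877 × 1/4 = 219.25
  axial-flowered constricted-pod: 877 × 1/4 = 219.25
  terminal-flowered inflated-pod: 877 × 1/4 = 219.25
  terminal-flowered constricted-pod: 877 × 1/4 = 219.25
χ² = Σ (O − E)² / E
  axial-flowered inflated-pod: (269 − 219.25)² / 219.25 = 11.2888
  axial-flowered constricted-pod: (186 − 219.25)² / 219.25 = 5.0425
  terminal-flowered inflated-pod: (220 − 219.25)² / 219.25 = 0.0026
  terminal-flowered constricted-pod: (202 − 219.25)² / 219.25 = 1.3572
χ² = 11.2888 + 5.0425 + 0.0026 + 1.3572 = 17.6911 ≈ 17.691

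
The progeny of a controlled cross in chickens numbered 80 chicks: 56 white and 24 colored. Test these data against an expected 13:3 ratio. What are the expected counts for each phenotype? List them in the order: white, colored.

65, 15

The 13:3 ratio has 16 parts, so with N = 80 the expected counts are:
  white: 80 × 13/16 = 65
  colored: 80 × 3/16 = 15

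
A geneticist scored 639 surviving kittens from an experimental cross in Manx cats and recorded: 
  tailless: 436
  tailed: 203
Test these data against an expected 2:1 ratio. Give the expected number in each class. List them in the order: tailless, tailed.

426, 213

Under the 2:1 hypothesis (Σ ratio = 3, N = 639):
  tailless: 639 × 2/3 = 426
  tailed: 639 × 1/3 = 213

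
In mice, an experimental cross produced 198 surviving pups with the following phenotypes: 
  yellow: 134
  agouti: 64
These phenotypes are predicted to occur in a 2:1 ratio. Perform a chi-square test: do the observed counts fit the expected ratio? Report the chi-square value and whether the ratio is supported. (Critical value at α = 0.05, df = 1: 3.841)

0.091; consistent

The 2:1 ratio has 3 parts, so with N = 198 the expected counts are:
  yellow: 198 × 2/3 = 132
  agouti: 198 × 1/3 = 66
χ² = Σ (O − E)² / E
  yellow: (134 − 132)² / 132 = 0.0303
  agouti: (64 − 66)² / 66 = 0.0606
χ² = 0.0303 + 0.0606 = 0.0909 ≈ 0.091
Degrees of freedom = 2 − 1 = 1; critical value at α = 0.05 is 3.841.
Since 0.091 < 3.841, we fail to reject the null hypothesis — the data are consistent with the 2:1 ratio.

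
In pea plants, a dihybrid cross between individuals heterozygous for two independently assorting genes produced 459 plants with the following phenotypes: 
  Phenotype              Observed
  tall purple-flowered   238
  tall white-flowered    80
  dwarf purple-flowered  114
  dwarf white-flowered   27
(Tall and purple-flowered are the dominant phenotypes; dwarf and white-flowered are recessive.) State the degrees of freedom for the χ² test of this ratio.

A dihybrid F₂ with independent assortment and complete dominance at both loci gives a 9:3:3:1 phenotypic ratio.
A goodness-of-fit test with 4 phenotype classes has df = 4 − 1 = 3.

3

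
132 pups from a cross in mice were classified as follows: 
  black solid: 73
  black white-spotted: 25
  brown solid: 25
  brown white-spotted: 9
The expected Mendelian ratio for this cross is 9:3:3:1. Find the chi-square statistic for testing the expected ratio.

0.094

Total ratio parts = 16. Expected numbers out of 132:
  black solid: 132 × 9/16 = 74.25
  black white-spotted: 132 × 3/16 = 24.75
  brown solid: 132 × 3/16 = 24.75
  brown white-spotted: 132 × 1/16 = 8.25
χ² = Σ (O − E)² / E
  black solid: (73 − 74.25)² / 74.25 = 0.0210
  black white-spotted: (25 − 24.75)² / 24.75 = 0.0025
  brown solid: (25 − 24.75)² / 24.75 = 0.0025
  brown white-spotted: (9 − 8.25)² / 8.25 = 0.0682
χ² = 0.0210 + 0.0025 + 0.0025 + 0.0682 = 0.0942 ≈ 0.094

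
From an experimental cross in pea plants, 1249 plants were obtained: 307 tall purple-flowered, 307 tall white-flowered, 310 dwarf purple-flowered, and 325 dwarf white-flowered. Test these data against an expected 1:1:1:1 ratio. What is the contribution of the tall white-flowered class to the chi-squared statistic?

0.088

The 1:1:1:1 ratio has 4 parts, so with N = 1249 the expected counts are:
  tall purple-flowered: 1249 × 1/4 = 312.25
  tall white-flowered: 1249 × 1/4 = 312.25
  dwarf purple-flowered: 1249 × 1/4 = 312.25
  dwarf white-flowered: 1249 × 1/4 = 312.25
Contribution of tall white-flowered: (307 − 312.25)² / 312.25 = 0.0883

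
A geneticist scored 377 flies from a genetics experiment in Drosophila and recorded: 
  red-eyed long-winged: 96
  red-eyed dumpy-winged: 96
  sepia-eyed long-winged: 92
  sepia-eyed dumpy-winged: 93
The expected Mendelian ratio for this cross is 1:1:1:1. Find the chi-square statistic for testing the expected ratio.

0.135

Under the 1:1:1:1 hypothesis (Σ ratio = 4, N = 377):
  red-eyed long-winged: 377 × 1/4 = 94.25
  red-eyed dumpy-winged: 377 × 1/4 = 94.25
  sepia-eyed long-winged: 377 × 1/4 = 94.25
  sepia-eyed dumpy-winged: 377 × 1/4 = 94.25
χ² = Σ (O − E)² / E
  red-eyed long-winged: (96 − 94.25)² / 94.25 = 0.0325
  red-eyed dumpy-winged: (96 − 94.25)² / 94.25 = 0.0325
  sepia-eyed long-winged: (92 − 94.25)² / 94.25 = 0.0537
  sepia-eyed dumpy-winged: (93 − 94.25)² / 94.25 = 0.0166
χ² = 0.0325 + 0.0325 + 0.0537 + 0.0166 = 0.1353 ≈ 0.135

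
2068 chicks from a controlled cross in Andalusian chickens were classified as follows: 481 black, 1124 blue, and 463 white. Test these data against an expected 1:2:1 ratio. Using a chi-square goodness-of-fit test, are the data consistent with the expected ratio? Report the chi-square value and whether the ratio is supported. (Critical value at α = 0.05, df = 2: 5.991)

15.981; not consistent

Expected counts for N = 2068 under a 1:2:1 ratio (total parts = 4):
  black: 2068 × 1/4 = 517
  blue: 2068 × 2/4 = 1034
  white: 2068 × 1/4 = 517
χ² = Σ (O − E)² / E
  black: (481 − 517)² / 517 = 2.5068
  blue: (1124 − 1034)² / 1034 = 7.8337
  white: (463 − 517)² / 517 = 5.6402
χ² = 2.5068 + 7.8337 + 5.6402 = 15.9807 ≈ 15.981
Degrees of freedom = 3 − 1 = 2; critical value at α = 0.05 is 5.991.
Since 15.981 > 5.991, we reject the null hypothesis — the data do not fit the 1:2:1 ratio.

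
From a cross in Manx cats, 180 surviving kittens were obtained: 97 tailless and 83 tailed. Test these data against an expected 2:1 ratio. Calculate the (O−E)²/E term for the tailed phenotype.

The 2:1 ratio has 3 parts, so with N = 180 the expected counts are:
  tailless: 180 × 2/3 = 120
  tailed: 180 × 1/3 = 60
Contribution of tailed: (83 − 60)² / 60 = 8.8167

8.817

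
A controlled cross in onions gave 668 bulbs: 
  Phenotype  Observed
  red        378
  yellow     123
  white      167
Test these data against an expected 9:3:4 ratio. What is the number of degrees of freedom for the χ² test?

2

A goodness-of-fit test with 3 phenotype classes has df = 3 − 1 = 2.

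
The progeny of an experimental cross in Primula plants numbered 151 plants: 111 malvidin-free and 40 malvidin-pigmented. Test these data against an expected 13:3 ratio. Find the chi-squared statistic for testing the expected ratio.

5.938

Under the 13:3 hypothesis (Σ ratio = 16, N = 151):
  malvidin-free: 151 × 13/16 = 122.6875
  malvidin-pigmented: 151 × 3/16 = 28.3125
χ² = Σ (O − E)² / E
  malvidin-free: (111 − 122.6875)² / 122.6875 = 1.1134
  malvidin-pigmented: (40 − 28.3125)² / 28.3125 = 4.8246
χ² = 1.1134 + 4.8246 = 5.938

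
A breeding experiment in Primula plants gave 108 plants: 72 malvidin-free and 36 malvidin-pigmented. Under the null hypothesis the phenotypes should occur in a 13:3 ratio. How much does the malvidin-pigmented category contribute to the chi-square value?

Under the 13:3 hypothesis (Σ ratio = 16, N = 108):
  malvidin-free: 108 × 13/16 = 87.75
  malvidin-pigmented: 108 × 3/16 = 20.25
Contribution of malvidin-pigmented: (36 − 20.25)² / 20.25 = 12.2500

12.250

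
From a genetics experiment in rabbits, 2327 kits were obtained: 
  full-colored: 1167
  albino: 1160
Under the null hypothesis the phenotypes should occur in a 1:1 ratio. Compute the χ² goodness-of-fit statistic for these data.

Expected counts for N = 2327 under a 1:1 ratio (total parts = 2):
  full-colored: 2327 × 1/2 = 1163.5
  albino: 2327 × 1/2 = 1163.5
χ² = Σ (O − E)² / E
  full-colored: (1167 − 1163.5)² / 1163.5 = 0.0105
  albino: (1160 − 1163.5)² / 1163.5 = 0.0105
χ² = 0.0105 + 0.0105 = 0.021

0.021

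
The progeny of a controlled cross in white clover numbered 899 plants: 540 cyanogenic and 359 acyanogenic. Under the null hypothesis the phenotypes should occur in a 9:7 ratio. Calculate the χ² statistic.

5.322

Total ratio parts = 16. Expected numbers out of 899:
  cyanogenic: 899 × 9/16 = 505.6875
  acyanogenic: 899 × 7/16 = 393.3125
χ² = Σ (O − E)² / E
  cyanogenic: (540 − 505.6875)² / 505.6875 = 2.3282
  acyanogenic: (359 − 393.3125)² / 393.3125 = 2.9934
χ² = 2.3282 + 2.9934 = 5.3216 ≈ 5.322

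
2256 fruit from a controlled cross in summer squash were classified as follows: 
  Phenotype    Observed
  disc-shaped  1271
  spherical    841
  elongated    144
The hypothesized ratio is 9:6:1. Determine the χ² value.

0.097

Expected counts for N = 2256 under a 9:6:1 ratio (total parts = 16):
  disc-shaped: 2256 × 9/16 = 1269
  spherical: 2256 × 6/16 = 846
  elongated: 2256 × 1/16 = 141
χ² = Σ (O − E)² / E
  disc-shaped: (1271 − 1269)² / 1269 = 0.0032
  spherical: (841 − 846)² / 846 = 0.0296
  elongated: (144 − 141)² / 141 = 0.0638
χ² = 0.0032 + 0.0296 + 0.0638 = 0.0966 ≈ 0.097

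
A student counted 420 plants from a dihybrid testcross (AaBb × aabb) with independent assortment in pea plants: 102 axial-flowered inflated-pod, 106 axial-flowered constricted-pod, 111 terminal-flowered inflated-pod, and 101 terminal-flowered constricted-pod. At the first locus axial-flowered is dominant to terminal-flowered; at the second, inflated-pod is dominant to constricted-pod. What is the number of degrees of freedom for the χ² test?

3

A dihybrid testcross with independent assortment gives a 1:1:1:1 ratio.
A goodness-of-fit test with 4 phenotype classes has df = 4 − 1 = 3.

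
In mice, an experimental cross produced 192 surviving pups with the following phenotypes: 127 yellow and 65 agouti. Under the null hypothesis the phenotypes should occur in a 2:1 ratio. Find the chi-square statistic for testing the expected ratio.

0.023

The 2:1 ratio has 3 parts, so with N = 192 the expected counts are:
  yellow: 192 × 2/3 = 128
  agouti: 192 × 1/3 = 64
χ² = Σ (O − E)² / E
  yellow: (127 − 128)² / 128 = 0.0078
  agouti: (65 − 64)² / 64 = 0.0156
χ² = 0.0078 + 0.0156 = 0.0234 ≈ 0.023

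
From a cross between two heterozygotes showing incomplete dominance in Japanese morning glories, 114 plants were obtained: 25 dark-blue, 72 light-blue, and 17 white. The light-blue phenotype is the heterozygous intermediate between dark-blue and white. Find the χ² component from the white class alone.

4.640

With incomplete dominance, a heterozygote × heterozygote cross gives a 1:2:1 phenotypic ratio.
Expected counts for N = 114 under a 1:2:1 ratio (total parts = 4):
  dark-blue: 114 × 1/4 = 28.5
  light-blue: 114 × 2/4 = 57
  white: 114 × 1/4 = 28.5
Contribution of white: (17 − 28.5)² / 28.5 = 4.6404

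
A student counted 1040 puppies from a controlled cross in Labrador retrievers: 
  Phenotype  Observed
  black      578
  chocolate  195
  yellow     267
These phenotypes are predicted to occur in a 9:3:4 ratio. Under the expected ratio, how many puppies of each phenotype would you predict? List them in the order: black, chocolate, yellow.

Total ratio parts = 16. Expected numbers out of 1040:
  black: 1040 × 9/16 = 585
  chocolate: 1040 × 3/16 = 195
  yellow: 1040 × 4/16 = 260

585, 195, 260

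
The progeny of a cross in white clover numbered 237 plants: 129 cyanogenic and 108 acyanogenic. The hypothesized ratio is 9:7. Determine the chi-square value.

Under the 9:7 hypothesis (Σ ratio = 16, N = 237):
  cyanogenic: 237 × 9/16 = 133.3125
  acyanogenic: 237 × 7/16 = 103.6875
χ² = Σ (O − E)² / E
  cyanogenic: (129 − 133.3125)² / 133.3125 = 0.1395
  acyanogenic: (108 − 103.6875)² / 103.6875 = 0.1794
χ² = 0.1395 + 0.1794 = 0.3189 ≈ 0.319

0.319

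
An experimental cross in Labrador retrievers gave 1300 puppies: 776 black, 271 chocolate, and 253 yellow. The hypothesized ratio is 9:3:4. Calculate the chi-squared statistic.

21.736

Total ratio parts = 16. Expected numbers out of 1300:
  black: 1300 × 9/16 = 731.25
  chocolate: 1300 × 3/16 = 243.75
  yellow: 1300 × 4/16 = 325
χ² = Σ (O − E)² / E
  black: (776 − 731.25)² / 731.25 = 2.7385
  chocolate: (271 − 243.75)² / 243.75 = 3.0464
  yellow: (253 − 325)² / 325 = 15.9508
χ² = 2.7385 + 3.0464 + 15.9508 = 21.7357 ≈ 21.736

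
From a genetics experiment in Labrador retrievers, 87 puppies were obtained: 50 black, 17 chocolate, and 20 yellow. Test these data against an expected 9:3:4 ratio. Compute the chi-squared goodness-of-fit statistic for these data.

Total ratio parts = 16. Expected numbers out of 87:
  black: 87 × 9/16 = 48.9375
  chocolate: 87 × 3/16 = 16.3125
  yellow: 87 × 4/16 = 21.75
χ² = Σ (O − E)² / E
  black: (50 − 48.9375)² / 48.9375 = 0.0231
  chocolate: (17 − 16.3125)² / 16.3125 = 0.0290
  yellow: (20 − 21.75)² / 21.75 = 0.1408
χ² = 0.0231 + 0.0290 + 0.1408 = 0.1929 ≈ 0.193

0.193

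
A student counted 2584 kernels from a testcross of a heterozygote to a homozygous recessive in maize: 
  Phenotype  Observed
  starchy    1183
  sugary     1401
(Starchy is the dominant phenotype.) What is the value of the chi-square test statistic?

18.392

A testcross of a heterozygote (Aa × aa) gives a 1:1 phenotypic ratio.
Total ratio parts = 2. Expected numbers out of 2584:
  starchy: 2584 × 1/2 = 1292
  sugary: 2584 × 1/2 = 1292
χ² = Σ (O − E)² / E
  starchy: (1183 − 1292)² / 1292 = 9.1958
  sugary: (1401 − 1292)² / 1292 = 9.1958
χ² = 9.1958 + 9.1958 = 18.3916 ≈ 18.392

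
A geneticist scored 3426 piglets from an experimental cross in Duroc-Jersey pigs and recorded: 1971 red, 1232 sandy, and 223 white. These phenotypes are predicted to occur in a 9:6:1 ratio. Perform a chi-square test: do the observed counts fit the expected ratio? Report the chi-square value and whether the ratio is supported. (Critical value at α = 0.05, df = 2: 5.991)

The 9:6:1 ratio has 16 parts, so with N = 3426 the expected counts are:
  red: 3426 × 9/16 = 1927.125
  sandy: 3426 × 6/16 = 1284.75
  white: 3426 × 1/16 = 214.125
χ² = Σ (O − E)² / E
  red: (1971 − 1927.125)² / 1927.125 = 0.9989
  sandy: (1232 − 1284.75)² / 1284.75 = 2.1658
  white: (223 − 214.125)² / 214.125 = 0.3678
χ² = 0.9989 + 2.1658 + 0.3678 = 3.5325 ≈ 3.533
Degrees of freedom = 3 − 1 = 2; critical value at α = 0.05 is 5.991.
Since 3.533 < 5.991, we fail to reject the null hypothesis — the data are consistent with the 9:6:1 ratio.

3.533; consistent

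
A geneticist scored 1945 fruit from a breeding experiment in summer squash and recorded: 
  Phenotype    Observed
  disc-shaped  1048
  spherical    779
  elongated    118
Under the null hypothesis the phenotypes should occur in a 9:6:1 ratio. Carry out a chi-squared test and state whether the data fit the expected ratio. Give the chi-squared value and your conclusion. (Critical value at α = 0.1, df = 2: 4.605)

The 9:6:1 ratio has 16 parts, so with N = 1945 the expected counts are:
  disc-shaped: 1945 × 9/16 = 1094.0625
  spherical: 1945 × 6/16 = 729.375
  elongated: 1945 × 1/16 = 121.5625
χ² = Σ (O − E)² / E
  disc-shaped: (1048 − 1094.0625)² / 1094.0625 = 1.9393
  spherical: (779 − 729.375)² / 729.375 = 3.3764
  elongated: (118 − 121.5625)² / 121.5625 = 0.1044
χ² = 1.9393 + 3.3764 + 0.1044 = 5.4201 ≈ 5.420
Degrees of freedom = 3 − 1 = 2; critical value at α = 0.1 is 4.605.
Since 5.420 > 4.605, we reject the null hypothesis — the data do not fit the 9:6:1 ratio.

5.420; not consistent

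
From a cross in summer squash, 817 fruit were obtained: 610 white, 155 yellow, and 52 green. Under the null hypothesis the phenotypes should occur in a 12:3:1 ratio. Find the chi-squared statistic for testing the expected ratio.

Under the 12:3:1 hypothesis (Σ ratio = 16, N = 817):
  white: 817 × 12/16 = 612.75
  yellow: 817 × 3/16 = 153.1875
  green: 817 × 1/16 = 51.0625
χ² = Σ (O − E)² / E
  white: (610 − 612.75)² / 612.75 = 0.0123
  yellow: (155 − 153.1875)² / 153.1875 = 0.0214
  green: (52 − 51.0625)² / 51.0625 = 0.0172
χ² = 0.0123 + 0.0214 + 0.0172 = 0.0509 ≈ 0.051

0.051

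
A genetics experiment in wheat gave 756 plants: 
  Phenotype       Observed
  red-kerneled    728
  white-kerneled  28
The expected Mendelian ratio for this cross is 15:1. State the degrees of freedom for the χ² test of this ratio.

A goodness-of-fit test with 2 phenotype classes has df = 2 − 1 = 1.

1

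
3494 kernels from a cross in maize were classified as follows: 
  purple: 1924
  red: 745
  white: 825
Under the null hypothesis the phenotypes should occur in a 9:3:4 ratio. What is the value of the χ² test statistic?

Total ratio parts = 16. Expected numbers out of 3494:
  purple: 3494 × 9/16 = 1965.375
  red: 3494 × 3/16 = 655.125
  white: 3494 × 4/16 = 873.5
χ² = Σ (O − E)² / E
  purple: (1924 − 1965.375)² / 1965.375 = 0.8710
  red: (745 − 655.125)² / 655.125 = 12.3297
  white: (825 − 873.5)² / 873.5 = 2.6929
χ² = 0.8710 + 12.3297 + 2.6929 = 15.8936 ≈ 15.894

15.894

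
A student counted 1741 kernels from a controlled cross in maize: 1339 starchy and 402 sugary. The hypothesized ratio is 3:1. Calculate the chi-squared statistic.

3.387

Under the 3:1 hypothesis (Σ ratio = 4, N = 1741):
  starchy: 1741 × 3/4 = 1305.75
  sugary: 1741 × 1/4 = 435.25
χ² = Σ (O − E)² / E
  starchy: (1339 − 1305.75)² / 1305.75 = 0.8467
  sugary: (402 − 435.25)² / 435.25 = 2.5401
χ² = 0.8467 + 2.5401 = 3.3868 ≈ 3.387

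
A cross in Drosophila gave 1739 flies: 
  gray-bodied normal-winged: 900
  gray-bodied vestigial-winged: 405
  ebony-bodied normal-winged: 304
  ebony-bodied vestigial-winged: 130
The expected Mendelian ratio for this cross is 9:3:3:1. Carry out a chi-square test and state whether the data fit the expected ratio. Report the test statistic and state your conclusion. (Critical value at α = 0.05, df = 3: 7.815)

31.032; not consistent

The 9:3:3:1 ratio has 16 parts, so with N = 1739 the expected counts are:
  gray-bodied normal-winged: 1739 × 9/16 = 978.1875
  gray-bodied vestigial-winged: 1739 × 3/16 = 326.0625
  ebony-bodied normal-winged: 1739 × 3/16 = 326.0625
  ebony-bodied vestigial-winged: 1739 × 1/16 = 108.6875
χ² = Σ (O − E)² / E
  gray-bodied normal-winged: (900 − 978.1875)² / 978.1875 = 6.2496
  gray-bodied vestigial-winged: (405 − 326.0625)² / 326.0625 = 19.1102
  ebony-bodied normal-winged: (304 − 326.0625)² / 326.0625 = 1.4928
  ebony-bodied vestigial-winged: (130 − 108.6875)² / 108.6875 = 4.1792
χ² = 6.2496 + 19.1102 + 1.4928 + 4.1792 = 31.0318 ≈ 31.032
Degrees of freedom = 4 − 1 = 3; critical value at α = 0.05 is 7.815.
Since 31.032 > 7.815, we reject the null hypothesis — the data do not fit the 9:3:3:1 ratio.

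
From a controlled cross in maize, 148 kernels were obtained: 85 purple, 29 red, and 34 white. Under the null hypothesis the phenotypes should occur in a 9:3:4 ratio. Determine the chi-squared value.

0.336

The 9:3:4 ratio has 16 parts, so with N = 148 the expected counts are:
  purple: 148 × 9/16 = 83.25
  red: 148 × 3/16 = 27.75
  white: 148 × 4/16 = 37
χ² = Σ (O − E)² / E
  purple: (85 − 83.25)² / 83.25 = 0.0368
  red: (29 − 27.75)² / 27.75 = 0.0563
  white: (34 − 37)² / 37 = 0.2432
χ² = 0.0368 + 0.0563 + 0.2432 = 0.3363 ≈ 0.336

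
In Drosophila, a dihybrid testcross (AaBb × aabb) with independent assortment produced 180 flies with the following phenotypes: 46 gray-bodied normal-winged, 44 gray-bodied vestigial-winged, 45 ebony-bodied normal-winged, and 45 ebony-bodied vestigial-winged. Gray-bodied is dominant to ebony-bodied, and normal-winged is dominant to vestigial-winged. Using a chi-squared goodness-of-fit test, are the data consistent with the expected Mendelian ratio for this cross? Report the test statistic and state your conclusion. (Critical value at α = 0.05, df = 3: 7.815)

A dihybrid testcross with independent assortment gives a 1:1:1:1 ratio.
The 1:1:1:1 ratio has 4 parts, so with N = 180 the expected counts are:
  gray-bodied normal-winged: 180 × 1/4 = 45
  gray-bodied vestigial-winged: 180 × 1/4 = 45
  ebony-bodied normal-winged: 180 × 1/4 = 45
  ebony-bodied vestigial-winged: 180 × 1/4 = 45
χ² = Σ (O − E)² / E
  gray-bodied normal-winged: (46 − 45)² / 45 = 0.0222
  gray-bodied vestigial-winged: (44 − 45)² / 45 = 0.0222
  ebony-bodied normal-winged: (45 − 45)² / 45 = 0.0000
  ebony-bodied vestigial-winged: (45 − 45)² / 45 = 0.0000
χ² = 0.0222 + 0.0222 + 0.0000 + 0.0000 = 0.0444 ≈ 0.044
Degrees of freedom = 4 − 1 = 3; critical value at α = 0.05 is 7.815.
Since 0.044 < 7.815, we fail to reject the null hypothesis — the data are consistent with the 1:1:1:1 ratio.

0.044; consistent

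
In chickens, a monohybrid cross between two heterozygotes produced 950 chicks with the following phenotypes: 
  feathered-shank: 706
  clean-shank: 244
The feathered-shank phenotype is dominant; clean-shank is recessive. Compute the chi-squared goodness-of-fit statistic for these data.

For a monohybrid cross between heterozygotes with complete dominance, the expected phenotypic ratio is 3:1.
Under the 3:1 hypothesis (Σ ratio = 4, N = 950):
  feathered-shank: 950 × 3/4 = 712.5
  clean-shank: 950 × 1/4 = 237.5
χ² = Σ (O − E)² / E
  feathered-shank: (706 − 712.5)² / 712.5 = 0.0593
  clean-shank: (244 − 237.5)² / 237.5 = 0.1779
χ² = 0.0593 + 0.1779 = 0.2372 ≈ 0.237

0.237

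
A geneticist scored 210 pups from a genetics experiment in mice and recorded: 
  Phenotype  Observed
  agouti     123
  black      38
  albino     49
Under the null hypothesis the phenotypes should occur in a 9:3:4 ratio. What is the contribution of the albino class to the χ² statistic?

Under the 9:3:4 hypothesis (Σ ratio = 16, N = 210):
  agouti: 210 × 9/16 = 118.125
  black: 210 × 3/16 = 39.375
  albino: 210 × 4/16 = 52.5
Contribution of albino: (49 − 52.5)² / 52.5 = 0.2333

0.233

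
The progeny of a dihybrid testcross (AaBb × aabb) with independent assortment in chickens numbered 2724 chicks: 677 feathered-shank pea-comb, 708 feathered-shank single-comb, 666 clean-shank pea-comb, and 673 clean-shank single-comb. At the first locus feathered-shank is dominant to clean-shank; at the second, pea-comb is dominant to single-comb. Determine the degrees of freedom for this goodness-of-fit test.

A dihybrid testcross with independent assortment gives a 1:1:1:1 ratio.
A goodness-of-fit test with 4 phenotype classes has df = 4 − 1 = 3.

3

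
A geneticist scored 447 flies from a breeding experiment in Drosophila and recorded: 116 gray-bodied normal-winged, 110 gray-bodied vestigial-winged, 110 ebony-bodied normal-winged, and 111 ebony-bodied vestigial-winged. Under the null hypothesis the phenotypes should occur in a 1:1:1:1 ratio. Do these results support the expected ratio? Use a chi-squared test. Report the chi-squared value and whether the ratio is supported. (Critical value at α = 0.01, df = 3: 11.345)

0.221; consistent

Total ratio parts = 4. Expected numbers out of 447:
  gray-bodied normal-winged: 447 × 1/4 = 111.75
  gray-bodied vestigial-winged: 447 × 1/4 = 111.75
  ebony-bodied normal-winged: 447 × 1/4 = 111.75
  ebony-bodied vestigial-winged: 447 × 1/4 = 111.75
χ² = Σ (O − E)² / E
  gray-bodied normal-winged: (116 − 111.75)² / 111.75 = 0.1616
  gray-bodied vestigial-winged: (110 − 111.75)² / 111.75 = 0.0274
  ebony-bodied normal-winged: (110 − 111.75)² / 111.75 = 0.0274
  ebony-bodied vestigial-winged: (111 − 111.75)² / 111.75 = 0.0050
χ² = 0.1616 + 0.0274 + 0.0274 + 0.0050 = 0.2214 ≈ 0.221
Degrees of freedom = 4 − 1 = 3; critical value at α = 0.01 is 11.345.
Since 0.221 < 11.345, we fail to reject the null hypothesis — the data are consistent with the 1:1:1:1 ratio.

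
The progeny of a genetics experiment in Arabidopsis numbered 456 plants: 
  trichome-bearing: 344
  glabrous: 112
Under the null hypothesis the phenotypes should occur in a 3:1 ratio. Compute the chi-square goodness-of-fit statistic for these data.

Total ratio parts = 4. Expected numbers out of 456:
  trichome-bearing: 456 × 3/4 = 342
  glabrous: 456 × 1/4 = 114
χ² = Σ (O − E)² / E
  trichome-bearing: (344 − 342)² / 342 = 0.0117
  glabrous: (112 − 114)² / 114 = 0.0351
χ² = 0.0117 + 0.0351 = 0.0468 ≈ 0.047

0.047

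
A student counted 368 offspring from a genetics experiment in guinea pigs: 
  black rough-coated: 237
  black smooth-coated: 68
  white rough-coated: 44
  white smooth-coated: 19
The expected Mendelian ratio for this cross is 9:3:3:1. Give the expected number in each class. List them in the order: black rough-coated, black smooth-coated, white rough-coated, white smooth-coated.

207, 69, 69, 23

Under the 9:3:3:1 hypothesis (Σ ratio = 16, N = 368):
  black rough-coated: 368 × 9/16 = 207
  black smooth-coated: 368 × 3/16 = 69
  white rough-coated: 368 × 3/16 = 69
  white smooth-coated: 368 × 1/16 = 23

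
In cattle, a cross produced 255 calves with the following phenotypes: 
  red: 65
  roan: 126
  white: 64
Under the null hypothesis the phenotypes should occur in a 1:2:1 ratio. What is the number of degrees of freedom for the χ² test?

2

A goodness-of-fit test with 3 phenotype classes has df = 3 − 1 = 2.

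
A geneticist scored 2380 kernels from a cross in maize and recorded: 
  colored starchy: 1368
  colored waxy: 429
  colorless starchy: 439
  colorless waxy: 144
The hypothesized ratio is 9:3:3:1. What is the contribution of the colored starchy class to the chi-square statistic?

Under the 9:3:3:1 hypothesis (Σ ratio = 16, N = 2380):
  colored starchy: 2380 × 9/16 = 1338.75
  colored waxy: 2380 × 3/16 = 446.25
  colorless starchy: 2380 × 3/16 = 446.25
  colorless waxy: 2380 × 1/16 = 148.75
Contribution of colored starchy: (1368 − 1338.75)² / 1338.75 = 0.6391

0.639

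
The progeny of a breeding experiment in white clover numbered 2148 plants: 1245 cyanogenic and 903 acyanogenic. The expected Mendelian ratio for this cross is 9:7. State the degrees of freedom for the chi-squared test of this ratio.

1

A goodness-of-fit test with 2 phenotype classes has df = 2 − 1 = 1.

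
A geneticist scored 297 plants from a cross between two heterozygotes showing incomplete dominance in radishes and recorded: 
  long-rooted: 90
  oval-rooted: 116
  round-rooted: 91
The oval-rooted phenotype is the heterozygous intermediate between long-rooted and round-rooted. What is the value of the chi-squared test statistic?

With incomplete dominance, a heterozygote × heterozygote cross gives a 1:2:1 phenotypic ratio.
Expected counts for N = 297 under a 1:2:1 ratio (total parts = 4):
  long-rooted: 297 × 1/4 = 74.25
  oval-rooted: 297 × 2/4 = 148.5
  round-rooted: 297 × 1/4 = 74.25
χ² = Σ (O − E)² / E
  long-rooted: (90 − 74.25)² / 74.25 = 3.3409
  oval-rooted: (116 − 148.5)² / 148.5 = 7.1128
  round-rooted: (91 − 74.25)² / 74.25 = 3.7786
χ² = 3.3409 + 7.1128 + 3.7786 = 14.2323 ≈ 14.232

14.232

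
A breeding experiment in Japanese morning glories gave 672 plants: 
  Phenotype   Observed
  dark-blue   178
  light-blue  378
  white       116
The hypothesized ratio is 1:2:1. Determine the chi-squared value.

Expected counts for N = 672 under a 1:2:1 ratio (total parts = 4):
  dark-blue: 672 × 1/4 = 168
  light-blue: 672 × 2/4 = 336
  white: 672 × 1/4 = 168
χ² = Σ (O − E)² / E
  dark-blue: (178 − 168)² / 168 = 0.5952
  light-blue: (378 − 336)² / 336 = 5.2500
  white: (116 − 168)² / 168 = 16.0952
χ² = 0.5952 + 5.2500 + 16.0952 = 21.9404 ≈ 21.940

21.940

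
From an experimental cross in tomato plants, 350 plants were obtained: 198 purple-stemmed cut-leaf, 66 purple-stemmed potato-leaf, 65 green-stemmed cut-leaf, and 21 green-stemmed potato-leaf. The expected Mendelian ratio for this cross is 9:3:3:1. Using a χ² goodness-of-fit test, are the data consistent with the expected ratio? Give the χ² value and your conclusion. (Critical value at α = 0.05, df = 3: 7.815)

0.050; consistent

Expected counts for N = 350 under a 9:3:3:1 ratio (total parts = 16):
  purple-stemmed cut-leaf: 350 × 9/16 = 196.875
  purple-stemmed potato-leaf: 350 × 3/16 = 65.625
  green-stemmed cut-leaf: 350 × 3/16 = 65.625
  green-stemmed potato-leaf: 350 × 1/16 = 21.875
χ² = Σ (O − E)² / E
  purple-stemmed cut-leaf: (198 − 196.875)² / 196.875 = 0.0064
  purple-stemmed potato-leaf: (66 − 65.625)² / 65.625 = 0.0021
  green-stemmed cut-leaf: (65 − 65.625)² / 65.625 = 0.0060
  green-stemmed potato-leaf: (21 − 21.875)² / 21.875 = 0.0350
χ² = 0.0064 + 0.0021 + 0.0060 + 0.0350 = 0.0495 ≈ 0.050
Degrees of freedom = 4 − 1 = 3; critical value at α = 0.05 is 7.815.
Since 0.050 < 7.815, we fail to reject the null hypothesis — the data are consistent with the 9:3:3:1 ratio.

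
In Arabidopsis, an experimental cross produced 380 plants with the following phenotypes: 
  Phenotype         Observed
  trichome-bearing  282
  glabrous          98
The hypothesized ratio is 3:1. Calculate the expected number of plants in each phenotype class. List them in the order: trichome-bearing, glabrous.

285, 95

The 3:1 ratio has 4 parts, so with N = 380 the expected counts are:
  trichome-bearing: 380 × 3/4 = 285
  glabrous: 380 × 1/4 = 95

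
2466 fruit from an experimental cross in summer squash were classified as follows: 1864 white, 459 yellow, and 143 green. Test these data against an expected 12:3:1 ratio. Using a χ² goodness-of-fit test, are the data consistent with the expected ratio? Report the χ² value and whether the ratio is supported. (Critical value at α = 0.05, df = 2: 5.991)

The 12:3:1 ratio has 16 parts, so with N = 2466 the expected counts are:
  white: 2466 × 12/16 = 1849.5
  yellow: 2466 × 3/16 = 462.375
  green: 2466 × 1/16 = 154.125
χ² = Σ (O − E)² / E
  white: (1864 − 1849.5)² / 1849.5 = 0.1137
  yellow: (459 − 462.375)² / 462.375 = 0.0246
  green: (143 − 154.125)² / 154.125 = 0.8030
χ² = 0.1137 + 0.0246 + 0.8030 = 0.9413 ≈ 0.941
Degrees of freedom = 3 − 1 = 2; critical value at α = 0.05 is 5.991.
Since 0.941 < 5.991, we fail to reject the null hypothesis — the data are consistent with the 12:3:1 ratio.

0.941; consistent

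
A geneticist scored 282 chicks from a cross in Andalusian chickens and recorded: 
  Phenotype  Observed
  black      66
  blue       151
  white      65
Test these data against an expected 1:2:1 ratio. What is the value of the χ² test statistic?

1.426

The 1:2:1 ratio has 4 parts, so with N = 282 the expected counts are:
  black: 282 × 1/4 = 70.5
  blue: 282 × 2/4 = 141
  white: 282 × 1/4 = 70.5
χ² = Σ (O − E)² / E
  black: (66 − 70.5)² / 70.5 = 0.2872
  blue: (151 − 141)² / 141 = 0.7092
  white: (65 − 70.5)² / 70.5 = 0.4291
χ² = 0.2872 + 0.7092 + 0.4291 = 1.4255 ≈ 1.426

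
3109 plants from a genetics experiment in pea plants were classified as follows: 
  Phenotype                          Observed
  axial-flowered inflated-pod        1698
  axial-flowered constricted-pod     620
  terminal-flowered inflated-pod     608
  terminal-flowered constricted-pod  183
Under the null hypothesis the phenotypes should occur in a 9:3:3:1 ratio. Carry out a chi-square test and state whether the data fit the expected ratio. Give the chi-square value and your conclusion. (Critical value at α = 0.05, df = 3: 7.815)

5.569; consistent

Expected counts for N = 3109 under a 9:3:3:1 ratio (total parts = 16):
  axial-flowered inflated-pod: 3109 × 9/16 = 1748.8125
  axial-flowered constricted-pod: 3109 × 3/16 = 582.9375
  terminal-flowered inflated-pod: 3109 × 3/16 = 582.9375
  terminal-flowered constricted-pod: 3109 × 1/16 = 194.3125
χ² = Σ (O − E)² / E
  axial-flowered inflated-pod: (1698 − 1748.8125)² / 1748.8125 = 1.4764
  axial-flowered constricted-pod: (620 − 582.9375)² / 582.9375 = 2.3564
  terminal-flowered inflated-pod: (608 − 582.9375)² / 582.9375 = 1.0775
  terminal-flowered constricted-pod: (183 − 194.3125)² / 194.3125 = 0.6586
χ² = 1.4764 + 2.3564 + 1.0775 + 0.6586 = 5.5689 ≈ 5.569
Degrees of freedom = 4 − 1 = 3; critical value at α = 0.05 is 7.815.
Since 5.569 < 7.815, we fail to reject the null hypothesis — the data are consistent with the 9:3:3:1 ratio.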